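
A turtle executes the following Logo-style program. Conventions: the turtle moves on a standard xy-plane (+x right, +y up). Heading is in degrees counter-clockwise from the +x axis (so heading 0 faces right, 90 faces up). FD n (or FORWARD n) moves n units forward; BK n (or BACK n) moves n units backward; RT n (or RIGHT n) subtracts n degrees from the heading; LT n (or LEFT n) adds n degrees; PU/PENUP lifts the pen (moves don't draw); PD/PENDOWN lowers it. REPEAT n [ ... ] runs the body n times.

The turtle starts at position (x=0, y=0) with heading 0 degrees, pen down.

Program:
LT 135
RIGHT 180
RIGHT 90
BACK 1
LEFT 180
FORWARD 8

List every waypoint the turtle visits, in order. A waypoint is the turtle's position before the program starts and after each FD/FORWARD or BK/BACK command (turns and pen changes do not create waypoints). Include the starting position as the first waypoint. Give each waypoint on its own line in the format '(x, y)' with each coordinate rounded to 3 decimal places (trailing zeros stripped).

Executing turtle program step by step:
Start: pos=(0,0), heading=0, pen down
LT 135: heading 0 -> 135
RT 180: heading 135 -> 315
RT 90: heading 315 -> 225
BK 1: (0,0) -> (0.707,0.707) [heading=225, draw]
LT 180: heading 225 -> 45
FD 8: (0.707,0.707) -> (6.364,6.364) [heading=45, draw]
Final: pos=(6.364,6.364), heading=45, 2 segment(s) drawn
Waypoints (3 total):
(0, 0)
(0.707, 0.707)
(6.364, 6.364)

Answer: (0, 0)
(0.707, 0.707)
(6.364, 6.364)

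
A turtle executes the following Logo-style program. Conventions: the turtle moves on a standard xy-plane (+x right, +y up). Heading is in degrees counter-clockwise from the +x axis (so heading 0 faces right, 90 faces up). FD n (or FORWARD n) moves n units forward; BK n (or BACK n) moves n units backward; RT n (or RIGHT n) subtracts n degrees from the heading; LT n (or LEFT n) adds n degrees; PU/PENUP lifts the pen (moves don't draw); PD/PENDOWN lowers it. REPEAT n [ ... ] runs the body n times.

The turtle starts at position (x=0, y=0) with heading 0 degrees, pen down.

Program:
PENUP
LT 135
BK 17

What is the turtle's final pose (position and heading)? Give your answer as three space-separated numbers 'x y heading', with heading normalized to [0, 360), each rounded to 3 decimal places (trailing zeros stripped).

Answer: 12.021 -12.021 135

Derivation:
Executing turtle program step by step:
Start: pos=(0,0), heading=0, pen down
PU: pen up
LT 135: heading 0 -> 135
BK 17: (0,0) -> (12.021,-12.021) [heading=135, move]
Final: pos=(12.021,-12.021), heading=135, 0 segment(s) drawn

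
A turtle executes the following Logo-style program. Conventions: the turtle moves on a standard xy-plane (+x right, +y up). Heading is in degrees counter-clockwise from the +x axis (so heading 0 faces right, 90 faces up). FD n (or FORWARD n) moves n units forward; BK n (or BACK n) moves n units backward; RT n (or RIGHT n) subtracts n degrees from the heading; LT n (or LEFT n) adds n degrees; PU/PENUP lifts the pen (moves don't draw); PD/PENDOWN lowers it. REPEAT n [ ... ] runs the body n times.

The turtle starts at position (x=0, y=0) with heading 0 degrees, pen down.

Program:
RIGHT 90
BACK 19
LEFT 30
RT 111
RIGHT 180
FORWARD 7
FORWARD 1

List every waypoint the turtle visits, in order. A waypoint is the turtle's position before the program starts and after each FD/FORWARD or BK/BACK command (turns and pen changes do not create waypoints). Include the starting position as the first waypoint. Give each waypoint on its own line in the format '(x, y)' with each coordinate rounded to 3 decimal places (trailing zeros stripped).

Answer: (0, 0)
(0, 19)
(6.914, 20.095)
(7.902, 20.251)

Derivation:
Executing turtle program step by step:
Start: pos=(0,0), heading=0, pen down
RT 90: heading 0 -> 270
BK 19: (0,0) -> (0,19) [heading=270, draw]
LT 30: heading 270 -> 300
RT 111: heading 300 -> 189
RT 180: heading 189 -> 9
FD 7: (0,19) -> (6.914,20.095) [heading=9, draw]
FD 1: (6.914,20.095) -> (7.902,20.251) [heading=9, draw]
Final: pos=(7.902,20.251), heading=9, 3 segment(s) drawn
Waypoints (4 total):
(0, 0)
(0, 19)
(6.914, 20.095)
(7.902, 20.251)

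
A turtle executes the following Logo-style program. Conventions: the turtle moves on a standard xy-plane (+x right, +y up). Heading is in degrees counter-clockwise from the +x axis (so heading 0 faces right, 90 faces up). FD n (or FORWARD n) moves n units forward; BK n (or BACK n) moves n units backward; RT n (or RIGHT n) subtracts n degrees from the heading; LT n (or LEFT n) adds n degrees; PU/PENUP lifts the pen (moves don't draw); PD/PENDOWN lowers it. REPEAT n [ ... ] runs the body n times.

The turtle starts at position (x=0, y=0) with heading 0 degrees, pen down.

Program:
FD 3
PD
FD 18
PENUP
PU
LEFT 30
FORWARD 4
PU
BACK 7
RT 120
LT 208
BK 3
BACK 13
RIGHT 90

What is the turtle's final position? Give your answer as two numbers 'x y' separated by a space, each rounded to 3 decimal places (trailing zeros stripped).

Answer: 25.913 -15.627

Derivation:
Executing turtle program step by step:
Start: pos=(0,0), heading=0, pen down
FD 3: (0,0) -> (3,0) [heading=0, draw]
PD: pen down
FD 18: (3,0) -> (21,0) [heading=0, draw]
PU: pen up
PU: pen up
LT 30: heading 0 -> 30
FD 4: (21,0) -> (24.464,2) [heading=30, move]
PU: pen up
BK 7: (24.464,2) -> (18.402,-1.5) [heading=30, move]
RT 120: heading 30 -> 270
LT 208: heading 270 -> 118
BK 3: (18.402,-1.5) -> (19.81,-4.149) [heading=118, move]
BK 13: (19.81,-4.149) -> (25.913,-15.627) [heading=118, move]
RT 90: heading 118 -> 28
Final: pos=(25.913,-15.627), heading=28, 2 segment(s) drawn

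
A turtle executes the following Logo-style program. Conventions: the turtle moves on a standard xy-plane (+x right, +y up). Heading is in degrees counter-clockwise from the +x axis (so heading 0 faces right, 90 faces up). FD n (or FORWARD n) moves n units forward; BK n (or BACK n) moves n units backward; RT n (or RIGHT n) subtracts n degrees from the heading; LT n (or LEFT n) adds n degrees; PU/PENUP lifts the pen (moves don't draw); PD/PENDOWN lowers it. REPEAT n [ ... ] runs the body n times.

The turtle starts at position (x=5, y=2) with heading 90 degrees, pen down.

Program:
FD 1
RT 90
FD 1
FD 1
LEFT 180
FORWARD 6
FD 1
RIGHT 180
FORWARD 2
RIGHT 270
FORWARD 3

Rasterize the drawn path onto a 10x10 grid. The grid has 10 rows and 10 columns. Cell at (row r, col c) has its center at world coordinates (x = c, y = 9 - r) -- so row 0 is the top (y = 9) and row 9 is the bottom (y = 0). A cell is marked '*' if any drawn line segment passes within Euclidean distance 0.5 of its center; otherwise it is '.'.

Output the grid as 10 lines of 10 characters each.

Answer: ..........
..........
..........
..*.......
..*.......
..*.......
********..
.....*....
..........
..........

Derivation:
Segment 0: (5,2) -> (5,3)
Segment 1: (5,3) -> (6,3)
Segment 2: (6,3) -> (7,3)
Segment 3: (7,3) -> (1,3)
Segment 4: (1,3) -> (0,3)
Segment 5: (0,3) -> (2,3)
Segment 6: (2,3) -> (2,6)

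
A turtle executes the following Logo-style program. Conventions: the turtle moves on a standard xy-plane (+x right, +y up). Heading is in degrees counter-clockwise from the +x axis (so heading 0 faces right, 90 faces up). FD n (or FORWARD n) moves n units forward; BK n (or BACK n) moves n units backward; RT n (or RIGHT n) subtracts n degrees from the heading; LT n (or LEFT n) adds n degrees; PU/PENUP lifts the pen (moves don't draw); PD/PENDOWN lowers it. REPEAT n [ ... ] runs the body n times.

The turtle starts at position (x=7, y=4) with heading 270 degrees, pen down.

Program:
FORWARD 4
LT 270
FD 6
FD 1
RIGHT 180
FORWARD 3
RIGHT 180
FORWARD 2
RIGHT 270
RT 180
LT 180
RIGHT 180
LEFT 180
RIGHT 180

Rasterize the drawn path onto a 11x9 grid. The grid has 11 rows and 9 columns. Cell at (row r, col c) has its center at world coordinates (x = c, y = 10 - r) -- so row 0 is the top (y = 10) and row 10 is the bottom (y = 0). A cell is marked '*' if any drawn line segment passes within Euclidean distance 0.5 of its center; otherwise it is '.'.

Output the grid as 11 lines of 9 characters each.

Answer: .........
.........
.........
.........
.........
.........
.......*.
.......*.
.......*.
.......*.
********.

Derivation:
Segment 0: (7,4) -> (7,0)
Segment 1: (7,0) -> (1,0)
Segment 2: (1,0) -> (-0,0)
Segment 3: (-0,0) -> (3,0)
Segment 4: (3,0) -> (1,0)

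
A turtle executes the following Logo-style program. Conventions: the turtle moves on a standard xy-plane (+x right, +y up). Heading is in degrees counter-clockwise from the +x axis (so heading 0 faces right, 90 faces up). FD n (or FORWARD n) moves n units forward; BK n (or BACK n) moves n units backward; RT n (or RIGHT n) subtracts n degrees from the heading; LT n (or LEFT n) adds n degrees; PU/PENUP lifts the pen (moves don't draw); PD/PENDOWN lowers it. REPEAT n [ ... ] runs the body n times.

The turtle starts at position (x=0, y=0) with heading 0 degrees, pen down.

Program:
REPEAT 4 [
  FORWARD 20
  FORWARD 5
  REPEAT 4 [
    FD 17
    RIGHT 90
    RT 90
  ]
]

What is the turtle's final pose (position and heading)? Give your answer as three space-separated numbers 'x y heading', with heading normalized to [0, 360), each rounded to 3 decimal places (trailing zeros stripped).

Executing turtle program step by step:
Start: pos=(0,0), heading=0, pen down
REPEAT 4 [
  -- iteration 1/4 --
  FD 20: (0,0) -> (20,0) [heading=0, draw]
  FD 5: (20,0) -> (25,0) [heading=0, draw]
  REPEAT 4 [
    -- iteration 1/4 --
    FD 17: (25,0) -> (42,0) [heading=0, draw]
    RT 90: heading 0 -> 270
    RT 90: heading 270 -> 180
    -- iteration 2/4 --
    FD 17: (42,0) -> (25,0) [heading=180, draw]
    RT 90: heading 180 -> 90
    RT 90: heading 90 -> 0
    -- iteration 3/4 --
    FD 17: (25,0) -> (42,0) [heading=0, draw]
    RT 90: heading 0 -> 270
    RT 90: heading 270 -> 180
    -- iteration 4/4 --
    FD 17: (42,0) -> (25,0) [heading=180, draw]
    RT 90: heading 180 -> 90
    RT 90: heading 90 -> 0
  ]
  -- iteration 2/4 --
  FD 20: (25,0) -> (45,0) [heading=0, draw]
  FD 5: (45,0) -> (50,0) [heading=0, draw]
  REPEAT 4 [
    -- iteration 1/4 --
    FD 17: (50,0) -> (67,0) [heading=0, draw]
    RT 90: heading 0 -> 270
    RT 90: heading 270 -> 180
    -- iteration 2/4 --
    FD 17: (67,0) -> (50,0) [heading=180, draw]
    RT 90: heading 180 -> 90
    RT 90: heading 90 -> 0
    -- iteration 3/4 --
    FD 17: (50,0) -> (67,0) [heading=0, draw]
    RT 90: heading 0 -> 270
    RT 90: heading 270 -> 180
    -- iteration 4/4 --
    FD 17: (67,0) -> (50,0) [heading=180, draw]
    RT 90: heading 180 -> 90
    RT 90: heading 90 -> 0
  ]
  -- iteration 3/4 --
  FD 20: (50,0) -> (70,0) [heading=0, draw]
  FD 5: (70,0) -> (75,0) [heading=0, draw]
  REPEAT 4 [
    -- iteration 1/4 --
    FD 17: (75,0) -> (92,0) [heading=0, draw]
    RT 90: heading 0 -> 270
    RT 90: heading 270 -> 180
    -- iteration 2/4 --
    FD 17: (92,0) -> (75,0) [heading=180, draw]
    RT 90: heading 180 -> 90
    RT 90: heading 90 -> 0
    -- iteration 3/4 --
    FD 17: (75,0) -> (92,0) [heading=0, draw]
    RT 90: heading 0 -> 270
    RT 90: heading 270 -> 180
    -- iteration 4/4 --
    FD 17: (92,0) -> (75,0) [heading=180, draw]
    RT 90: heading 180 -> 90
    RT 90: heading 90 -> 0
  ]
  -- iteration 4/4 --
  FD 20: (75,0) -> (95,0) [heading=0, draw]
  FD 5: (95,0) -> (100,0) [heading=0, draw]
  REPEAT 4 [
    -- iteration 1/4 --
    FD 17: (100,0) -> (117,0) [heading=0, draw]
    RT 90: heading 0 -> 270
    RT 90: heading 270 -> 180
    -- iteration 2/4 --
    FD 17: (117,0) -> (100,0) [heading=180, draw]
    RT 90: heading 180 -> 90
    RT 90: heading 90 -> 0
    -- iteration 3/4 --
    FD 17: (100,0) -> (117,0) [heading=0, draw]
    RT 90: heading 0 -> 270
    RT 90: heading 270 -> 180
    -- iteration 4/4 --
    FD 17: (117,0) -> (100,0) [heading=180, draw]
    RT 90: heading 180 -> 90
    RT 90: heading 90 -> 0
  ]
]
Final: pos=(100,0), heading=0, 24 segment(s) drawn

Answer: 100 0 0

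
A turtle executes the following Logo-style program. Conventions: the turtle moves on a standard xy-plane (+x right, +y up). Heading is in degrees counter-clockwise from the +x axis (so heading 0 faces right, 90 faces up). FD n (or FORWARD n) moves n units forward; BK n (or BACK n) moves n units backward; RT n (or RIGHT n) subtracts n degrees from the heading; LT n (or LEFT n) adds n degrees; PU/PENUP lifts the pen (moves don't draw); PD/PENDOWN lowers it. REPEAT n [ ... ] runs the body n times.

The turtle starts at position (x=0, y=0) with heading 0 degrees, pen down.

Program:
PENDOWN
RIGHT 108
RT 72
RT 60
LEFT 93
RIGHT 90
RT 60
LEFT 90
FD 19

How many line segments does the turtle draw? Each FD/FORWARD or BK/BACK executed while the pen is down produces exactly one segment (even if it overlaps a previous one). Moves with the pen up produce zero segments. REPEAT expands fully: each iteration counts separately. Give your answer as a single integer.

Answer: 1

Derivation:
Executing turtle program step by step:
Start: pos=(0,0), heading=0, pen down
PD: pen down
RT 108: heading 0 -> 252
RT 72: heading 252 -> 180
RT 60: heading 180 -> 120
LT 93: heading 120 -> 213
RT 90: heading 213 -> 123
RT 60: heading 123 -> 63
LT 90: heading 63 -> 153
FD 19: (0,0) -> (-16.929,8.626) [heading=153, draw]
Final: pos=(-16.929,8.626), heading=153, 1 segment(s) drawn
Segments drawn: 1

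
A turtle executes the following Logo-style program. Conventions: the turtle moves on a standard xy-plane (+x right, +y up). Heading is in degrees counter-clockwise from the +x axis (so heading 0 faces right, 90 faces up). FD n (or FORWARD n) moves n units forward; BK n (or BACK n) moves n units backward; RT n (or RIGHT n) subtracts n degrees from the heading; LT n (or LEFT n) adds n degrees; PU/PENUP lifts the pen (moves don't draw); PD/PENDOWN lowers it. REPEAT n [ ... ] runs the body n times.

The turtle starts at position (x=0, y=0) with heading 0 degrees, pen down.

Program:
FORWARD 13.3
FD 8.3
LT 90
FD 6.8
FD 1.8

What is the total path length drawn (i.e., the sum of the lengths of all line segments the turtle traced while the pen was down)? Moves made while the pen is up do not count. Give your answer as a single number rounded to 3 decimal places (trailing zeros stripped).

Answer: 30.2

Derivation:
Executing turtle program step by step:
Start: pos=(0,0), heading=0, pen down
FD 13.3: (0,0) -> (13.3,0) [heading=0, draw]
FD 8.3: (13.3,0) -> (21.6,0) [heading=0, draw]
LT 90: heading 0 -> 90
FD 6.8: (21.6,0) -> (21.6,6.8) [heading=90, draw]
FD 1.8: (21.6,6.8) -> (21.6,8.6) [heading=90, draw]
Final: pos=(21.6,8.6), heading=90, 4 segment(s) drawn

Segment lengths:
  seg 1: (0,0) -> (13.3,0), length = 13.3
  seg 2: (13.3,0) -> (21.6,0), length = 8.3
  seg 3: (21.6,0) -> (21.6,6.8), length = 6.8
  seg 4: (21.6,6.8) -> (21.6,8.6), length = 1.8
Total = 30.2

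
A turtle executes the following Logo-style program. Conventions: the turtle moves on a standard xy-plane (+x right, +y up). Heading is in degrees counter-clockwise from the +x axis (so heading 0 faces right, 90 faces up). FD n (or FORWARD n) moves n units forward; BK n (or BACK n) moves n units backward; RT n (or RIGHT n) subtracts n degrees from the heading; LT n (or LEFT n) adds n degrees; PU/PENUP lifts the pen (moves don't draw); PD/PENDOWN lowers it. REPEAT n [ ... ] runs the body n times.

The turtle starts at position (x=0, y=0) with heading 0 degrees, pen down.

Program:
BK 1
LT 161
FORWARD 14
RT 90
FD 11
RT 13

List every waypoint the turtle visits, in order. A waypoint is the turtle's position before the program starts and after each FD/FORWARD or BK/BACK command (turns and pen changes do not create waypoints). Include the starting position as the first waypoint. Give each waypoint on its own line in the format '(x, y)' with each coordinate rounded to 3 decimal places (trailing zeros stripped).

Executing turtle program step by step:
Start: pos=(0,0), heading=0, pen down
BK 1: (0,0) -> (-1,0) [heading=0, draw]
LT 161: heading 0 -> 161
FD 14: (-1,0) -> (-14.237,4.558) [heading=161, draw]
RT 90: heading 161 -> 71
FD 11: (-14.237,4.558) -> (-10.656,14.959) [heading=71, draw]
RT 13: heading 71 -> 58
Final: pos=(-10.656,14.959), heading=58, 3 segment(s) drawn
Waypoints (4 total):
(0, 0)
(-1, 0)
(-14.237, 4.558)
(-10.656, 14.959)

Answer: (0, 0)
(-1, 0)
(-14.237, 4.558)
(-10.656, 14.959)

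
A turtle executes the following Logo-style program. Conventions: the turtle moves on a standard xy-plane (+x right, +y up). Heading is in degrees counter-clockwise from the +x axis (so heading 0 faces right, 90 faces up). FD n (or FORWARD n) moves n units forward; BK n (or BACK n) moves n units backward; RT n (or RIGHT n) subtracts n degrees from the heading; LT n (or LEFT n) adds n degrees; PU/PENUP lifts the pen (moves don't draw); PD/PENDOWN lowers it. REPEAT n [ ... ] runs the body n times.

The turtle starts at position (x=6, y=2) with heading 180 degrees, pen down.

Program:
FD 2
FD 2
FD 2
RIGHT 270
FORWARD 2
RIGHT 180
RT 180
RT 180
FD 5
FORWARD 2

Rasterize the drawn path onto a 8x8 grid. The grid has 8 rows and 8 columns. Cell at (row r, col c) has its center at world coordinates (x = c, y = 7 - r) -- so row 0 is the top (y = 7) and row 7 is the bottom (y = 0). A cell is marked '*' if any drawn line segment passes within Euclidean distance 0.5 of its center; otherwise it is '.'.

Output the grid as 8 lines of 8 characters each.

Segment 0: (6,2) -> (4,2)
Segment 1: (4,2) -> (2,2)
Segment 2: (2,2) -> (0,2)
Segment 3: (0,2) -> (0,0)
Segment 4: (0,0) -> (-0,5)
Segment 5: (-0,5) -> (-0,7)

Answer: *.......
*.......
*.......
*.......
*.......
*******.
*.......
*.......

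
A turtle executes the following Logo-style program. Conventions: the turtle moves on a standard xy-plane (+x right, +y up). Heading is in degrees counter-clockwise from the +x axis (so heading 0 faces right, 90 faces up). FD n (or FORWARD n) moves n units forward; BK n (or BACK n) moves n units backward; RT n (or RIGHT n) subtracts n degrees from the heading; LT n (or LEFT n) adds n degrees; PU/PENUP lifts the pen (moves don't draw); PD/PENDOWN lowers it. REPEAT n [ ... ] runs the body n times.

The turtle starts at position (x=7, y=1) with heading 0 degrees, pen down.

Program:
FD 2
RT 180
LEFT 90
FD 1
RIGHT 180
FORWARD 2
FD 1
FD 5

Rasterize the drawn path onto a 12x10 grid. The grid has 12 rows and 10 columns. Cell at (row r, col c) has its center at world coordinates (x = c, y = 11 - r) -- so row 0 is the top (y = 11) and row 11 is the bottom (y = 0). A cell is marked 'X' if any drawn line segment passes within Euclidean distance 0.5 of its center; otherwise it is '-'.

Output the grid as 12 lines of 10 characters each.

Answer: ----------
----------
----------
---------X
---------X
---------X
---------X
---------X
---------X
---------X
-------XXX
---------X

Derivation:
Segment 0: (7,1) -> (9,1)
Segment 1: (9,1) -> (9,0)
Segment 2: (9,0) -> (9,2)
Segment 3: (9,2) -> (9,3)
Segment 4: (9,3) -> (9,8)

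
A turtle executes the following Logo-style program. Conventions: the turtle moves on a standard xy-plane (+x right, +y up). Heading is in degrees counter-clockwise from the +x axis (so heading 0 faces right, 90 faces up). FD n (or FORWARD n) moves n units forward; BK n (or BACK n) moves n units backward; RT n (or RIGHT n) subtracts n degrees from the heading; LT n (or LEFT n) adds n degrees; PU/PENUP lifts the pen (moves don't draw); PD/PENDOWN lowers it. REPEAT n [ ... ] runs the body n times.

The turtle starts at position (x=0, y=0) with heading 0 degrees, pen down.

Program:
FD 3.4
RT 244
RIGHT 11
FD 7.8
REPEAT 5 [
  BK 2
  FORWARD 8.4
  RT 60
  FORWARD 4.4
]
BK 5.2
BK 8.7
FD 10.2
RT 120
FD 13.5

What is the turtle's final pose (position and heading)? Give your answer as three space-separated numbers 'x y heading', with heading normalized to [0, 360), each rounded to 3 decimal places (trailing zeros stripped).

Executing turtle program step by step:
Start: pos=(0,0), heading=0, pen down
FD 3.4: (0,0) -> (3.4,0) [heading=0, draw]
RT 244: heading 0 -> 116
RT 11: heading 116 -> 105
FD 7.8: (3.4,0) -> (1.381,7.534) [heading=105, draw]
REPEAT 5 [
  -- iteration 1/5 --
  BK 2: (1.381,7.534) -> (1.899,5.602) [heading=105, draw]
  FD 8.4: (1.899,5.602) -> (-0.275,13.716) [heading=105, draw]
  RT 60: heading 105 -> 45
  FD 4.4: (-0.275,13.716) -> (2.836,16.827) [heading=45, draw]
  -- iteration 2/5 --
  BK 2: (2.836,16.827) -> (1.422,15.413) [heading=45, draw]
  FD 8.4: (1.422,15.413) -> (7.362,21.353) [heading=45, draw]
  RT 60: heading 45 -> 345
  FD 4.4: (7.362,21.353) -> (11.612,20.214) [heading=345, draw]
  -- iteration 3/5 --
  BK 2: (11.612,20.214) -> (9.68,20.732) [heading=345, draw]
  FD 8.4: (9.68,20.732) -> (17.794,18.558) [heading=345, draw]
  RT 60: heading 345 -> 285
  FD 4.4: (17.794,18.558) -> (18.932,14.308) [heading=285, draw]
  -- iteration 4/5 --
  BK 2: (18.932,14.308) -> (18.415,16.239) [heading=285, draw]
  FD 8.4: (18.415,16.239) -> (20.589,8.126) [heading=285, draw]
  RT 60: heading 285 -> 225
  FD 4.4: (20.589,8.126) -> (17.477,5.014) [heading=225, draw]
  -- iteration 5/5 --
  BK 2: (17.477,5.014) -> (18.892,6.429) [heading=225, draw]
  FD 8.4: (18.892,6.429) -> (12.952,0.489) [heading=225, draw]
  RT 60: heading 225 -> 165
  FD 4.4: (12.952,0.489) -> (8.702,1.628) [heading=165, draw]
]
BK 5.2: (8.702,1.628) -> (13.725,0.282) [heading=165, draw]
BK 8.7: (13.725,0.282) -> (22.128,-1.97) [heading=165, draw]
FD 10.2: (22.128,-1.97) -> (12.276,0.67) [heading=165, draw]
RT 120: heading 165 -> 45
FD 13.5: (12.276,0.67) -> (21.822,10.216) [heading=45, draw]
Final: pos=(21.822,10.216), heading=45, 21 segment(s) drawn

Answer: 21.822 10.216 45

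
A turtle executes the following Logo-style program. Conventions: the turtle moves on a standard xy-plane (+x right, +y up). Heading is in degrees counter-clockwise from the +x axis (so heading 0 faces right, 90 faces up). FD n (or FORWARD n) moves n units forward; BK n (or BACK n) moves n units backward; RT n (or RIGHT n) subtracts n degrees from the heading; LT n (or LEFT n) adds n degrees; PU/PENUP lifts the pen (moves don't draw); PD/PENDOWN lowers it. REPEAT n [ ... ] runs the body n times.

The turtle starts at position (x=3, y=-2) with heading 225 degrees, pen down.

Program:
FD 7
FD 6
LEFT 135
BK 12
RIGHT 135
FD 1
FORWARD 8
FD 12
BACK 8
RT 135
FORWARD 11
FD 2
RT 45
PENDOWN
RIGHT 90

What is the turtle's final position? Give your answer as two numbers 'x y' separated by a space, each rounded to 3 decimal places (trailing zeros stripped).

Answer: -27.385 -7.385

Derivation:
Executing turtle program step by step:
Start: pos=(3,-2), heading=225, pen down
FD 7: (3,-2) -> (-1.95,-6.95) [heading=225, draw]
FD 6: (-1.95,-6.95) -> (-6.192,-11.192) [heading=225, draw]
LT 135: heading 225 -> 0
BK 12: (-6.192,-11.192) -> (-18.192,-11.192) [heading=0, draw]
RT 135: heading 0 -> 225
FD 1: (-18.192,-11.192) -> (-18.899,-11.899) [heading=225, draw]
FD 8: (-18.899,-11.899) -> (-24.556,-17.556) [heading=225, draw]
FD 12: (-24.556,-17.556) -> (-33.042,-26.042) [heading=225, draw]
BK 8: (-33.042,-26.042) -> (-27.385,-20.385) [heading=225, draw]
RT 135: heading 225 -> 90
FD 11: (-27.385,-20.385) -> (-27.385,-9.385) [heading=90, draw]
FD 2: (-27.385,-9.385) -> (-27.385,-7.385) [heading=90, draw]
RT 45: heading 90 -> 45
PD: pen down
RT 90: heading 45 -> 315
Final: pos=(-27.385,-7.385), heading=315, 9 segment(s) drawn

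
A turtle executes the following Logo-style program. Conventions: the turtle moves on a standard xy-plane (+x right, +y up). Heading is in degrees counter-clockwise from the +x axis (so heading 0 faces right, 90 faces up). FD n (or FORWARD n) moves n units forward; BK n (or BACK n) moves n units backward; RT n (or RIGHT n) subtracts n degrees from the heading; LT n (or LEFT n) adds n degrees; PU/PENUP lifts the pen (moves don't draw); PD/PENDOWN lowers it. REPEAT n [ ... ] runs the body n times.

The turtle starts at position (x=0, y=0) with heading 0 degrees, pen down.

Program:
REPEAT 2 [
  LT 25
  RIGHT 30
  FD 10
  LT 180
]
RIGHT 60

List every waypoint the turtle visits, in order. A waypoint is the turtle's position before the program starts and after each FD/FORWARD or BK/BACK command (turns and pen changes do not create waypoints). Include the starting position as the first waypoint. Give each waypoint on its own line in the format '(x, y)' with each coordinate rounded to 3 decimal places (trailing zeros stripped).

Answer: (0, 0)
(9.962, -0.872)
(0.114, 0.865)

Derivation:
Executing turtle program step by step:
Start: pos=(0,0), heading=0, pen down
REPEAT 2 [
  -- iteration 1/2 --
  LT 25: heading 0 -> 25
  RT 30: heading 25 -> 355
  FD 10: (0,0) -> (9.962,-0.872) [heading=355, draw]
  LT 180: heading 355 -> 175
  -- iteration 2/2 --
  LT 25: heading 175 -> 200
  RT 30: heading 200 -> 170
  FD 10: (9.962,-0.872) -> (0.114,0.865) [heading=170, draw]
  LT 180: heading 170 -> 350
]
RT 60: heading 350 -> 290
Final: pos=(0.114,0.865), heading=290, 2 segment(s) drawn
Waypoints (3 total):
(0, 0)
(9.962, -0.872)
(0.114, 0.865)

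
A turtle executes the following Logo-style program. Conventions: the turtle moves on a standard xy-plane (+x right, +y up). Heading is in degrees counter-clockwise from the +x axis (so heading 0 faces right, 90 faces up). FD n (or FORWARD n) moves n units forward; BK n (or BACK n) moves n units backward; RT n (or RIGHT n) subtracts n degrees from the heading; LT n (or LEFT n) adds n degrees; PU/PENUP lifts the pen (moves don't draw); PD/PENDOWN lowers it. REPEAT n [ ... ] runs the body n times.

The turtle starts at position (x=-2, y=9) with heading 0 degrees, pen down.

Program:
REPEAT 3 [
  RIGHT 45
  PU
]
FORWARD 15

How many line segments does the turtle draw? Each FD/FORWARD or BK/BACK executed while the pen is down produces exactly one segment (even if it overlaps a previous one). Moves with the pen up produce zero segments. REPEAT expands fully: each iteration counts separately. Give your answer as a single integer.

Executing turtle program step by step:
Start: pos=(-2,9), heading=0, pen down
REPEAT 3 [
  -- iteration 1/3 --
  RT 45: heading 0 -> 315
  PU: pen up
  -- iteration 2/3 --
  RT 45: heading 315 -> 270
  PU: pen up
  -- iteration 3/3 --
  RT 45: heading 270 -> 225
  PU: pen up
]
FD 15: (-2,9) -> (-12.607,-1.607) [heading=225, move]
Final: pos=(-12.607,-1.607), heading=225, 0 segment(s) drawn
Segments drawn: 0

Answer: 0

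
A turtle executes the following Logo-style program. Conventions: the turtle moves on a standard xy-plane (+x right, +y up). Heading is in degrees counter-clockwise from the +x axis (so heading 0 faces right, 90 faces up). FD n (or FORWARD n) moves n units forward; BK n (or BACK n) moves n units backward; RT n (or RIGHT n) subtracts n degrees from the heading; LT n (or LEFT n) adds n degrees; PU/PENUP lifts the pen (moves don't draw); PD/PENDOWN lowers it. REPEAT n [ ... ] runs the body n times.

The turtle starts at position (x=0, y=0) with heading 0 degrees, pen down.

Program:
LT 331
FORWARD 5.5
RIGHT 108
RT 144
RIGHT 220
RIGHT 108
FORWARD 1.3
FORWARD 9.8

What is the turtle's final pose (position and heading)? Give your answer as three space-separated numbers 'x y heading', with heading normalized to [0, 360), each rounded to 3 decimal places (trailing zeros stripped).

Executing turtle program step by step:
Start: pos=(0,0), heading=0, pen down
LT 331: heading 0 -> 331
FD 5.5: (0,0) -> (4.81,-2.666) [heading=331, draw]
RT 108: heading 331 -> 223
RT 144: heading 223 -> 79
RT 220: heading 79 -> 219
RT 108: heading 219 -> 111
FD 1.3: (4.81,-2.666) -> (4.345,-1.453) [heading=111, draw]
FD 9.8: (4.345,-1.453) -> (0.833,7.696) [heading=111, draw]
Final: pos=(0.833,7.696), heading=111, 3 segment(s) drawn

Answer: 0.833 7.696 111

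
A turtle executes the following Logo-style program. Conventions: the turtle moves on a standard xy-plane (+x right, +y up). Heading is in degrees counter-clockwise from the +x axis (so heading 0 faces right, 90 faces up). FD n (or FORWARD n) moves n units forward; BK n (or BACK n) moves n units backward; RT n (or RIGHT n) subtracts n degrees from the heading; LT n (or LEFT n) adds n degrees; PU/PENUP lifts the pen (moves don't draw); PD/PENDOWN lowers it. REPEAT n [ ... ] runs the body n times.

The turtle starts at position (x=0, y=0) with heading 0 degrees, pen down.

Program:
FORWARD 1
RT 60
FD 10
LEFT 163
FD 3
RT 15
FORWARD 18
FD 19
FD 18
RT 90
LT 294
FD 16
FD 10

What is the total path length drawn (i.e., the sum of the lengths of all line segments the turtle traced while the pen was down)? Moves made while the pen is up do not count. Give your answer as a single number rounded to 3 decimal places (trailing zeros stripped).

Answer: 95

Derivation:
Executing turtle program step by step:
Start: pos=(0,0), heading=0, pen down
FD 1: (0,0) -> (1,0) [heading=0, draw]
RT 60: heading 0 -> 300
FD 10: (1,0) -> (6,-8.66) [heading=300, draw]
LT 163: heading 300 -> 103
FD 3: (6,-8.66) -> (5.325,-5.737) [heading=103, draw]
RT 15: heading 103 -> 88
FD 18: (5.325,-5.737) -> (5.953,12.252) [heading=88, draw]
FD 19: (5.953,12.252) -> (6.616,31.24) [heading=88, draw]
FD 18: (6.616,31.24) -> (7.245,49.229) [heading=88, draw]
RT 90: heading 88 -> 358
LT 294: heading 358 -> 292
FD 16: (7.245,49.229) -> (13.238,34.394) [heading=292, draw]
FD 10: (13.238,34.394) -> (16.984,25.123) [heading=292, draw]
Final: pos=(16.984,25.123), heading=292, 8 segment(s) drawn

Segment lengths:
  seg 1: (0,0) -> (1,0), length = 1
  seg 2: (1,0) -> (6,-8.66), length = 10
  seg 3: (6,-8.66) -> (5.325,-5.737), length = 3
  seg 4: (5.325,-5.737) -> (5.953,12.252), length = 18
  seg 5: (5.953,12.252) -> (6.616,31.24), length = 19
  seg 6: (6.616,31.24) -> (7.245,49.229), length = 18
  seg 7: (7.245,49.229) -> (13.238,34.394), length = 16
  seg 8: (13.238,34.394) -> (16.984,25.123), length = 10
Total = 95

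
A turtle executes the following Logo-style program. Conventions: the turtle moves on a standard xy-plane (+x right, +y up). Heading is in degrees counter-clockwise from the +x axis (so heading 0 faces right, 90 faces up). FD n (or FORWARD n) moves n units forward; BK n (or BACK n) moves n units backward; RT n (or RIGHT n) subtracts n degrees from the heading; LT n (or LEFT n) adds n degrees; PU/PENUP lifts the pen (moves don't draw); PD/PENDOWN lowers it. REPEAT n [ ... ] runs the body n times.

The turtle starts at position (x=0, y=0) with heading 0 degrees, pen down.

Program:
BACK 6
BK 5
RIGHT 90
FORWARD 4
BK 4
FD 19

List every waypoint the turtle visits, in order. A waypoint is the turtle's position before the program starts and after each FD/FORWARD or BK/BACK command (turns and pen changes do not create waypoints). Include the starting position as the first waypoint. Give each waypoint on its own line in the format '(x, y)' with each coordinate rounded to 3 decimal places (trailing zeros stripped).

Executing turtle program step by step:
Start: pos=(0,0), heading=0, pen down
BK 6: (0,0) -> (-6,0) [heading=0, draw]
BK 5: (-6,0) -> (-11,0) [heading=0, draw]
RT 90: heading 0 -> 270
FD 4: (-11,0) -> (-11,-4) [heading=270, draw]
BK 4: (-11,-4) -> (-11,0) [heading=270, draw]
FD 19: (-11,0) -> (-11,-19) [heading=270, draw]
Final: pos=(-11,-19), heading=270, 5 segment(s) drawn
Waypoints (6 total):
(0, 0)
(-6, 0)
(-11, 0)
(-11, -4)
(-11, 0)
(-11, -19)

Answer: (0, 0)
(-6, 0)
(-11, 0)
(-11, -4)
(-11, 0)
(-11, -19)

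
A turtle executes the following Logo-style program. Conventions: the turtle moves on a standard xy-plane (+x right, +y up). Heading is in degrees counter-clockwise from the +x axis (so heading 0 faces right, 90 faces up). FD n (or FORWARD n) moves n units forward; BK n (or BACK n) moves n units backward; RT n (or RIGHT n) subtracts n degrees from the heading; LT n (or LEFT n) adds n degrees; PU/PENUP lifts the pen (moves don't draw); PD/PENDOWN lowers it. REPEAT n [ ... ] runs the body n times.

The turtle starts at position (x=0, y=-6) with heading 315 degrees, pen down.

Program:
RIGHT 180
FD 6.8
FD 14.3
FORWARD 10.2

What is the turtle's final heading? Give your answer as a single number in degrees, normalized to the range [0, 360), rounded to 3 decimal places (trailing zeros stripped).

Executing turtle program step by step:
Start: pos=(0,-6), heading=315, pen down
RT 180: heading 315 -> 135
FD 6.8: (0,-6) -> (-4.808,-1.192) [heading=135, draw]
FD 14.3: (-4.808,-1.192) -> (-14.92,8.92) [heading=135, draw]
FD 10.2: (-14.92,8.92) -> (-22.132,16.132) [heading=135, draw]
Final: pos=(-22.132,16.132), heading=135, 3 segment(s) drawn

Answer: 135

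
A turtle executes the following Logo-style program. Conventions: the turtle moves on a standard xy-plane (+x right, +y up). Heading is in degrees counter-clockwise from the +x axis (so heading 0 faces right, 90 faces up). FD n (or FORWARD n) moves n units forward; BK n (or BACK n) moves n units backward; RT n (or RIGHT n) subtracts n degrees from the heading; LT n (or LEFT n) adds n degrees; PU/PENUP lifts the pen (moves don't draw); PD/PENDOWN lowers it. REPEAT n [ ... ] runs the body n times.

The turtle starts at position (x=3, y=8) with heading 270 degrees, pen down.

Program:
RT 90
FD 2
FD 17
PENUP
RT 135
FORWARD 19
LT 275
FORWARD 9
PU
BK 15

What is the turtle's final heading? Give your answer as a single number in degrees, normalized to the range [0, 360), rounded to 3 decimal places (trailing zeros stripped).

Answer: 320

Derivation:
Executing turtle program step by step:
Start: pos=(3,8), heading=270, pen down
RT 90: heading 270 -> 180
FD 2: (3,8) -> (1,8) [heading=180, draw]
FD 17: (1,8) -> (-16,8) [heading=180, draw]
PU: pen up
RT 135: heading 180 -> 45
FD 19: (-16,8) -> (-2.565,21.435) [heading=45, move]
LT 275: heading 45 -> 320
FD 9: (-2.565,21.435) -> (4.329,15.65) [heading=320, move]
PU: pen up
BK 15: (4.329,15.65) -> (-7.161,25.292) [heading=320, move]
Final: pos=(-7.161,25.292), heading=320, 2 segment(s) drawn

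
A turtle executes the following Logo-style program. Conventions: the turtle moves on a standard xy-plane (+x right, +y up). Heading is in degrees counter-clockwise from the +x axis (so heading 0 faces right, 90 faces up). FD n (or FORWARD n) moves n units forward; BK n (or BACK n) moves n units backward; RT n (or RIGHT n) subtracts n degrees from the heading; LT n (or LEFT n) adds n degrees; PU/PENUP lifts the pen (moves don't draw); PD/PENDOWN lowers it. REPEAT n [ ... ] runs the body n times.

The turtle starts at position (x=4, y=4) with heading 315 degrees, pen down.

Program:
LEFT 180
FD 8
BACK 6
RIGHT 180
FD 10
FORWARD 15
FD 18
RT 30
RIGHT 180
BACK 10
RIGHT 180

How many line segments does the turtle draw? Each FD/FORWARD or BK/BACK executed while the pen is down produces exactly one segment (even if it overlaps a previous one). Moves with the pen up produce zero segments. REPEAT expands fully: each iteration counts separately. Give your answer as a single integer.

Answer: 6

Derivation:
Executing turtle program step by step:
Start: pos=(4,4), heading=315, pen down
LT 180: heading 315 -> 135
FD 8: (4,4) -> (-1.657,9.657) [heading=135, draw]
BK 6: (-1.657,9.657) -> (2.586,5.414) [heading=135, draw]
RT 180: heading 135 -> 315
FD 10: (2.586,5.414) -> (9.657,-1.657) [heading=315, draw]
FD 15: (9.657,-1.657) -> (20.263,-12.263) [heading=315, draw]
FD 18: (20.263,-12.263) -> (32.991,-24.991) [heading=315, draw]
RT 30: heading 315 -> 285
RT 180: heading 285 -> 105
BK 10: (32.991,-24.991) -> (35.58,-34.651) [heading=105, draw]
RT 180: heading 105 -> 285
Final: pos=(35.58,-34.651), heading=285, 6 segment(s) drawn
Segments drawn: 6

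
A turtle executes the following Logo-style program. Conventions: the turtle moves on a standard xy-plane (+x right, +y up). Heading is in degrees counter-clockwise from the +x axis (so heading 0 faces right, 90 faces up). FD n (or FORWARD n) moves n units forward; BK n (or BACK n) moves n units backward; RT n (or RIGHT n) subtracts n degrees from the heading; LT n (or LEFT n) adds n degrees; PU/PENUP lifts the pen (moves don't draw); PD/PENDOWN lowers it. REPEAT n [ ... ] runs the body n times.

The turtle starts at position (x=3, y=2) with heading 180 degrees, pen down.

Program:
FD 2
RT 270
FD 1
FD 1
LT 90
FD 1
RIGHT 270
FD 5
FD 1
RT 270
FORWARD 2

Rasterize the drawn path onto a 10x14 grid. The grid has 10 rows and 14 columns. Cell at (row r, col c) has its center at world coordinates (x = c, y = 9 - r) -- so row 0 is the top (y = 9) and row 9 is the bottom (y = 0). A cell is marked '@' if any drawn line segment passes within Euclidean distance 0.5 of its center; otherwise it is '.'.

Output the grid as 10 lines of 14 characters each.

Answer: ..............
..............
..............
@@@...........
..@...........
..@...........
..@...........
.@@@..........
.@@...........
.@@...........

Derivation:
Segment 0: (3,2) -> (1,2)
Segment 1: (1,2) -> (1,1)
Segment 2: (1,1) -> (1,0)
Segment 3: (1,0) -> (2,0)
Segment 4: (2,0) -> (2,5)
Segment 5: (2,5) -> (2,6)
Segment 6: (2,6) -> (-0,6)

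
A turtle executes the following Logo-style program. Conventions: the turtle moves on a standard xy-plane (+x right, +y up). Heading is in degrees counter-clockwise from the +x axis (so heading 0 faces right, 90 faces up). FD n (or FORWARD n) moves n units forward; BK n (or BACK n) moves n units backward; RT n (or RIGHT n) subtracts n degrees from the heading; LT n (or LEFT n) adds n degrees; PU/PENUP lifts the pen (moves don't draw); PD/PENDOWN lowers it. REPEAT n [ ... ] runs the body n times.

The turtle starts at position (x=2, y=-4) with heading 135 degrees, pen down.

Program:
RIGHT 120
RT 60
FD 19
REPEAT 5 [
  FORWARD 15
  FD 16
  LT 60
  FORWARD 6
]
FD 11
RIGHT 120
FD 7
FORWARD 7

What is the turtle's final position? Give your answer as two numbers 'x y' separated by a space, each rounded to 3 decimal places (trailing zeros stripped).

Answer: 6.469 16.026

Derivation:
Executing turtle program step by step:
Start: pos=(2,-4), heading=135, pen down
RT 120: heading 135 -> 15
RT 60: heading 15 -> 315
FD 19: (2,-4) -> (15.435,-17.435) [heading=315, draw]
REPEAT 5 [
  -- iteration 1/5 --
  FD 15: (15.435,-17.435) -> (26.042,-28.042) [heading=315, draw]
  FD 16: (26.042,-28.042) -> (37.355,-39.355) [heading=315, draw]
  LT 60: heading 315 -> 15
  FD 6: (37.355,-39.355) -> (43.151,-37.802) [heading=15, draw]
  -- iteration 2/5 --
  FD 15: (43.151,-37.802) -> (57.64,-33.92) [heading=15, draw]
  FD 16: (57.64,-33.92) -> (73.095,-29.779) [heading=15, draw]
  LT 60: heading 15 -> 75
  FD 6: (73.095,-29.779) -> (74.648,-23.983) [heading=75, draw]
  -- iteration 3/5 --
  FD 15: (74.648,-23.983) -> (78.53,-9.495) [heading=75, draw]
  FD 16: (78.53,-9.495) -> (82.671,5.96) [heading=75, draw]
  LT 60: heading 75 -> 135
  FD 6: (82.671,5.96) -> (78.428,10.203) [heading=135, draw]
  -- iteration 4/5 --
  FD 15: (78.428,10.203) -> (67.822,20.809) [heading=135, draw]
  FD 16: (67.822,20.809) -> (56.508,32.123) [heading=135, draw]
  LT 60: heading 135 -> 195
  FD 6: (56.508,32.123) -> (50.712,30.57) [heading=195, draw]
  -- iteration 5/5 --
  FD 15: (50.712,30.57) -> (36.224,26.688) [heading=195, draw]
  FD 16: (36.224,26.688) -> (20.769,22.547) [heading=195, draw]
  LT 60: heading 195 -> 255
  FD 6: (20.769,22.547) -> (19.216,16.751) [heading=255, draw]
]
FD 11: (19.216,16.751) -> (16.369,6.126) [heading=255, draw]
RT 120: heading 255 -> 135
FD 7: (16.369,6.126) -> (11.419,11.076) [heading=135, draw]
FD 7: (11.419,11.076) -> (6.469,16.026) [heading=135, draw]
Final: pos=(6.469,16.026), heading=135, 19 segment(s) drawn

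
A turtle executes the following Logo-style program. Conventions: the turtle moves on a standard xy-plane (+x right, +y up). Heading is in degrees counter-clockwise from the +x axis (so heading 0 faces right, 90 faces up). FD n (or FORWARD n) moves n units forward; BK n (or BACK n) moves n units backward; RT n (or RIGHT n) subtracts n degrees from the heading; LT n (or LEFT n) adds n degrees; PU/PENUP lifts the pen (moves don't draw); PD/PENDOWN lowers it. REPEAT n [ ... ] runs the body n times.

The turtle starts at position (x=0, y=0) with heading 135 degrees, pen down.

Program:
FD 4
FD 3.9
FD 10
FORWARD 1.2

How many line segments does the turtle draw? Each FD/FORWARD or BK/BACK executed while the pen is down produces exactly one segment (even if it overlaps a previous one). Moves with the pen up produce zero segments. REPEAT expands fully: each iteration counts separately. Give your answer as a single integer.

Answer: 4

Derivation:
Executing turtle program step by step:
Start: pos=(0,0), heading=135, pen down
FD 4: (0,0) -> (-2.828,2.828) [heading=135, draw]
FD 3.9: (-2.828,2.828) -> (-5.586,5.586) [heading=135, draw]
FD 10: (-5.586,5.586) -> (-12.657,12.657) [heading=135, draw]
FD 1.2: (-12.657,12.657) -> (-13.506,13.506) [heading=135, draw]
Final: pos=(-13.506,13.506), heading=135, 4 segment(s) drawn
Segments drawn: 4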